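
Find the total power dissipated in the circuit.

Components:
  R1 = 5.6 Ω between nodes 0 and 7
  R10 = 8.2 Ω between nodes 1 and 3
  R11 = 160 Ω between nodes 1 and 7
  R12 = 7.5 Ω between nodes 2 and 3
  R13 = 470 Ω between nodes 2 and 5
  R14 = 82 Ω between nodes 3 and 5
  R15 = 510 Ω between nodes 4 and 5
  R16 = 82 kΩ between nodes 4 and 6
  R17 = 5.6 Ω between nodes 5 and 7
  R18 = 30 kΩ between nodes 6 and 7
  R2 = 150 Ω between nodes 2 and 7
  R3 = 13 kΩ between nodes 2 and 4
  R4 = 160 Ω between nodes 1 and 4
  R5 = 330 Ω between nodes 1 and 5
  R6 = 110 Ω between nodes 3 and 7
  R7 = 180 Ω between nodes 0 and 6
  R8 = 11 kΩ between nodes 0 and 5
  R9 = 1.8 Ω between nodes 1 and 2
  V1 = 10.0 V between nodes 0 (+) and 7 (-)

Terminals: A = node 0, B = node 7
Nodal analysis, taking node 7 as the 0 V reference.
Source V1 fixes V_0 = 10 V.
KCL at each unknown node (sum of currents leaving = 0; resistances in Ω):
  Node 1: (V_1 - V_4)/160 + (V_1 - V_5)/330 + (V_1 - V_2)/1.8 + (V_1 - V_3)/8.2 + (V_1 - 0)/160 = 0
  Node 2: (V_2 - 0)/150 + (V_2 - V_4)/13000 + (V_2 - V_1)/1.8 + (V_2 - V_3)/7.5 + (V_2 - V_5)/470 = 0
  Node 3: (V_3 - 0)/110 + (V_3 - V_1)/8.2 + (V_3 - V_2)/7.5 + (V_3 - V_5)/82 = 0
  Node 4: (V_4 - V_2)/13000 + (V_4 - V_1)/160 + (V_4 - V_5)/510 + (V_4 - V_6)/82000 = 0
  Node 5: (V_5 - V_1)/330 + (V_5 - 10)/11000 + (V_5 - V_2)/470 + (V_5 - V_3)/82 + (V_5 - V_4)/510 + (V_5 - 0)/5.6 = 0
  Node 6: (V_6 - 10)/180 + (V_6 - V_4)/82000 + (V_6 - 0)/30000 = 0
Collecting terms (coefficients in siemens):
  0.693·V_1 - 0.5556·V_2 - 0.122·V_3 - 0.00625·V_4 - 0.00303·V_5 = 0
  0.6978·V_2 - 0.5556·V_1 - 0.1333·V_3 - 0.00007692·V_4 - 0.002128·V_5 = 0
  0.2766·V_3 - 0.122·V_1 - 0.1333·V_2 - 0.0122·V_5 = 0
  0.0083·V_4 - 0.00625·V_1 - 0.00007692·V_2 - 0.001961·V_5 - 0.0000122·V_6 = 0
  0.198·V_5 - 0.00303·V_1 - 0.002128·V_2 - 0.0122·V_3 - 0.001961·V_4 = 0.0009091
  0.005601·V_6 - 0.0000122·V_4 = 0.05556
Solving these 6 simultaneous equations (Gaussian elimination) gives:
  V_1 = 0.004757 V, V_2 = 0.004681 V, V_3 = 0.004583 V, V_4 = 0.01943 V
  V_5 = 0.00519 V, V_6 = 9.919 V
Power in each resistor, P = (ΔV)²/R:
  P_R1 = (10 - 0)²/5.6 = 17.86 W
  P_R2 = (0.004681 - 0)²/150 = 0.0000001461 W
  P_R3 = (0.004681 - 0.01943)²/13000 = 0.00000001672 W
  P_R4 = (0.004757 - 0.01943)²/160 = 0.000001345 W
  P_R5 = (0.004757 - 0.00519)²/330 = 0.0000000005678 W
  P_R6 = (0.004583 - 0)²/110 = 0.000000191 W
  P_R7 = (10 - 9.919)²/180 = 0.00003667 W
  P_R8 = (10 - 0.00519)²/11000 = 0.009081 W
  P_R9 = (0.004757 - 0.004681)²/1.8 = 0.000000003185 W
  P_R10 = (0.004757 - 0.004583)²/8.2 = 0.000000003683 W
  P_R11 = (0.004757 - 0)²/160 = 0.0000001414 W
  P_R12 = (0.004681 - 0.004583)²/7.5 = 0.000000001282 W
  P_R13 = (0.004681 - 0.00519)²/470 = 0.0000000005503 W
  P_R14 = (0.004583 - 0.00519)²/82 = 0.000000004488 W
  P_R15 = (0.01943 - 0.00519)²/510 = 0.0000003973 W
  P_R16 = (0.01943 - 9.919)²/82000 = 0.001195 W
  P_R17 = (0.00519 - 0)²/5.6 = 0.00000481 W
  P_R18 = (9.919 - 0)²/30000 = 0.003279 W
P_total = P_R1 + P_R2 + P_R3 + P_R4 + P_R5 + P_R6 + P_R7 + P_R8 + P_R9 + P_R10 + P_R11 + P_R12 + P_R13 + P_R14 + P_R15 + P_R16 + P_R17 + P_R18 = 17.87 W

Final answer: 17.87 W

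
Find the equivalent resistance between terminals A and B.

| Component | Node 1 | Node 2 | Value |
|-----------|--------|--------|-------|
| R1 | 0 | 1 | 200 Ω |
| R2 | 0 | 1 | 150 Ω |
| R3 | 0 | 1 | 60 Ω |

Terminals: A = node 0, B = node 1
Reduce the network between node 0 (A) and node 1 (B) by series/parallel combination:
  Rp1 = R1 ‖ R2 ‖ R3 (parallel, all between nodes 0 and 1) = 1/(1/200 + 1/150 + 1/60) = 35.29 Ω
R_eq = 35.29 Ω

Final answer: 35.29 Ω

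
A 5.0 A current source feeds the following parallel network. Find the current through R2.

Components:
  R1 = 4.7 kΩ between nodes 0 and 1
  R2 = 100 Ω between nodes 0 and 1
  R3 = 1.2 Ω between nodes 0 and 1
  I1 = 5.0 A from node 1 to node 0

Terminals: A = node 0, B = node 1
All resistors sit directly between nodes 0 and 1, so they are in parallel and share one voltage V; the full source current 5 A splits among them.
1/R_par = 1/4700 + 1/100 + 1/1.2 = 0.8435 S  =>  R_par = 1.185 Ω
V = I × R_par = 5 × 1.185 = 5.927 V
I_R2 = V/R2 = 5.927/100 = 0.05927 A

Final answer: 0.05927 A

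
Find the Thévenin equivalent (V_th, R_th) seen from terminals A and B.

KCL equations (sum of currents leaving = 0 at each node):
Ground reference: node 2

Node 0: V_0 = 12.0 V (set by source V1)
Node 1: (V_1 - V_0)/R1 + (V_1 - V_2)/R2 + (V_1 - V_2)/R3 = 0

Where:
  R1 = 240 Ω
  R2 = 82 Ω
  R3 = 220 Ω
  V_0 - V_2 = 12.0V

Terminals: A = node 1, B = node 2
Step 1 — V_th is the open-circuit voltage V_A - V_B (nothing connected across the terminals).
Nodal analysis, taking node 2 as the 0 V reference.
Source V1 fixes V_0 = 12 V.
KCL at each unknown node (sum of currents leaving = 0; resistances in Ω):
  Node 1: (V_1 - 12)/240 + (V_1 - 0)/82 + (V_1 - 0)/220 = 0
Collecting terms: 0.02091 × V_1 = 0.05  =>  V_1 = 2.392 V
V_th = V_1 - V_2 = 2.392 - 0 = 2.392 V
Step 2 — R_th: zero the source — replace V1 by a short circuit (node 2 merges into node 0) — and find the resistance seen between A (node 1) and B (node 0).
Reduce the network between node 1 (A) and node 0 (B) by series/parallel combination:
  Rp1 = R1 ‖ R2 ‖ R3 (parallel, all between nodes 0 and 1) = 1/(1/240 + 1/82 + 1/220) = 47.83 Ω
R_th = 47.83 Ω

Final answer: V_th = 2.392 V, R_th = 47.83 Ω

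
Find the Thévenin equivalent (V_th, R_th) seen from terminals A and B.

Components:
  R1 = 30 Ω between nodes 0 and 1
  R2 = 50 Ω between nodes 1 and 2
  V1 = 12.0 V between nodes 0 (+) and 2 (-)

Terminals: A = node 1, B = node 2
Step 1 — V_th is the open-circuit voltage V_A - V_B (nothing connected across the terminals).
Nodal analysis, taking node 2 as the 0 V reference.
Source V1 fixes V_0 = 12 V.
KCL at each unknown node (sum of currents leaving = 0; resistances in Ω):
  Node 1: (V_1 - 12)/30 + (V_1 - 0)/50 = 0
Collecting terms: 0.05333 × V_1 = 0.4  =>  V_1 = 7.5 V
V_th = V_1 - V_2 = 7.5 - 0 = 7.5 V
Step 2 — R_th: zero the source — replace V1 by a short circuit (node 2 merges into node 0) — and find the resistance seen between A (node 1) and B (node 0).
Reduce the network between node 1 (A) and node 0 (B) by series/parallel combination:
  Rp1 = R1 ‖ R2 (parallel, both between nodes 0 and 1) = 1/(1/30 + 1/50) = 18.75 Ω
R_th = 18.75 Ω

Final answer: V_th = 7.5 V, R_th = 18.75 Ω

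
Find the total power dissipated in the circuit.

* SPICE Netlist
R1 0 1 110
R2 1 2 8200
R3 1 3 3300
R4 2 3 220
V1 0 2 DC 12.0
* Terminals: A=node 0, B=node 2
Nodal analysis, taking node 2 as the 0 V reference.
Source V1 fixes V_0 = 12 V.
KCL at each unknown node (sum of currents leaving = 0; resistances in Ω):
  Node 1: (V_1 - 12)/110 + (V_1 - 0)/8200 + (V_1 - V_3)/3300 = 0
  Node 3: (V_3 - V_1)/3300 + (V_3 - 0)/220 = 0
Collecting terms (coefficients in siemens):
  0.009516·V_1 - 0.000303·V_3 = 0.1091
  0.004848·V_3 - 0.000303·V_1 = 0
Determinant D = (0.009516)(0.004848) - (-0.000303)(-0.000303) = 0.00004605
V_1 = [(0.1091)(0.004848) - (-0.000303)(0)]/D = 11.49 V
V_3 = [(0.009516)(0) - (0.1091)(-0.000303)]/D = 0.7179 V
Power in each resistor, P = (ΔV)²/R:
  P_R1 = (12 - 11.49)²/110 = 0.002393 W
  P_R2 = (11.49 - 0)²/8200 = 0.01609 W
  P_R3 = (11.49 - 0.7179)²/3300 = 0.03514 W
  P_R4 = (0 - 0.7179)²/220 = 0.002343 W
P_total = P_R1 + P_R2 + P_R3 + P_R4 = 0.05597 W

Final answer: 0.05597 W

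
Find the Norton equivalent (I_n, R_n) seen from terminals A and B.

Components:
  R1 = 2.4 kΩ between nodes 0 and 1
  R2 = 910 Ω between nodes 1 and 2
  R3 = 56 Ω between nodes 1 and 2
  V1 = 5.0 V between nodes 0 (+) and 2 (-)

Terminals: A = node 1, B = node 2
Find the Thévenin equivalent first; then I_n = V_th/R_th and R_n = R_th.
Step 1 — V_th is the open-circuit voltage V_A - V_B (nothing connected across the terminals).
Nodal analysis, taking node 2 as the 0 V reference.
Source V1 fixes V_0 = 5 V.
KCL at each unknown node (sum of currents leaving = 0; resistances in Ω):
  Node 1: (V_1 - 5)/2400 + (V_1 - 0)/910 + (V_1 - 0)/56 = 0
Collecting terms: 0.01937 × V_1 = 0.002083  =>  V_1 = 0.1075 V
V_th = V_1 - V_2 = 0.1075 - 0 = 0.1075 V
Step 2 — R_th: zero the source — replace V1 by a short circuit (node 2 merges into node 0) — and find the resistance seen between A (node 1) and B (node 0).
Reduce the network between node 1 (A) and node 0 (B) by series/parallel combination:
  Rp1 = R1 ‖ R2 ‖ R3 (parallel, all between nodes 0 and 1) = 1/(1/2400 + 1/910 + 1/56) = 51.62 Ω
R_th = 51.62 Ω
I_n = V_th/R_th = 0.1075/51.62 = 0.002083 A, and R_n = R_th = 51.62 Ω

Final answer: I_n = 0.002083 A, R_n = 51.62 Ω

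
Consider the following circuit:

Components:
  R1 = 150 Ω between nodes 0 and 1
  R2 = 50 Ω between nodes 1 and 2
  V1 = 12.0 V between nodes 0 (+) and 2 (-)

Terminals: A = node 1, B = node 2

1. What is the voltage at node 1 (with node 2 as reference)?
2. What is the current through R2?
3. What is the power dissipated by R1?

Nodal analysis, taking node 2 as the 0 V reference.
Source V1 fixes V_0 = 12 V.
KCL at each unknown node (sum of currents leaving = 0; resistances in Ω):
  Node 1: (V_1 - 12)/150 + (V_1 - 0)/50 = 0
Collecting terms: 0.02667 × V_1 = 0.08  =>  V_1 = 3 V
Part 1:
  Read off the nodal solution: V_1 = 3 V
Part 2:
  I_R2 = (V_1 - V_2)/R2 = (3 - 0)/50 = 0.06 A
  Magnitude: I_R2 = 0.06 A
Part 3:
  I_R1 = (V_0 - V_1)/R1 = (12 - 3)/150 = 0.06 A
  P_R1 = I_R1² × R1 = (0.06)² × 150 = 0.54 W

Final answers:
1. V_1 = 3 V
2. I_R2 = 0.06 A
3. P_R1 = 0.54 W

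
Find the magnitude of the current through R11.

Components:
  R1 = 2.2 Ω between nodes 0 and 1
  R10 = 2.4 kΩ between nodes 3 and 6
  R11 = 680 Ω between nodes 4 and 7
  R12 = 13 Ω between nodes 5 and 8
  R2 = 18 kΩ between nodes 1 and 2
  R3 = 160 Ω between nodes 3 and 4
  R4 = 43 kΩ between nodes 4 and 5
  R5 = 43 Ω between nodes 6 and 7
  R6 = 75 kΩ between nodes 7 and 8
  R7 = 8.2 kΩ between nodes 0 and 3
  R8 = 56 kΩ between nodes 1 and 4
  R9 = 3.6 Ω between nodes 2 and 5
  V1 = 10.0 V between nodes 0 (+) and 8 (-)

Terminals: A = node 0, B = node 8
Nodal analysis, taking node 8 as the 0 V reference.
Source V1 fixes V_0 = 10 V.
KCL at each unknown node (sum of currents leaving = 0; resistances in Ω):
  Node 1: (V_1 - 10)/2.2 + (V_1 - V_2)/18000 + (V_1 - V_4)/56000 = 0
  Node 2: (V_2 - V_1)/18000 + (V_2 - V_5)/3.6 = 0
  Node 3: (V_3 - V_4)/160 + (V_3 - 10)/8200 + (V_3 - V_6)/2400 = 0
  Node 4: (V_4 - V_3)/160 + (V_4 - V_5)/43000 + (V_4 - V_1)/56000 + (V_4 - V_7)/680 = 0
  Node 5: (V_5 - V_4)/43000 + (V_5 - V_2)/3.6 + (V_5 - 0)/13 = 0
  Node 6: (V_6 - V_7)/43 + (V_6 - V_3)/2400 = 0
  Node 7: (V_7 - V_6)/43 + (V_7 - 0)/75000 + (V_7 - V_4)/680 = 0
Collecting terms (coefficients in siemens):
  0.4546·V_1 - 0.00005556·V_2 - 0.00001786·V_4 = 4.545
  0.2778·V_2 - 0.00005556·V_1 - 0.2778·V_5 = 0
  0.006789·V_3 - 0.00625·V_4 - 0.0004167·V_6 = 0.00122
  0.007762·V_4 - 0.00001786·V_1 - 0.00625·V_3 - 0.00002326·V_5 - 0.001471·V_7 = 0
  0.3547·V_5 - 0.2778·V_2 - 0.00002326·V_4 = 0
  0.02367·V_6 - 0.0004167·V_3 - 0.02326·V_7 = 0
  0.02474·V_7 - 0.001471·V_4 - 0.02326·V_6 = 0
Solving these 7 simultaneous equations (Gaussian elimination) gives:
  V_1 = 9.999 V, V_2 = 0.0116 V, V_3 = 7.941 V, V_4 = 7.907 V
  V_5 = 0.0096 V, V_6 = 7.86 V, V_7 = 7.858 V
I_R11 = (V_4 - V_7)/R11 = (7.907 - 7.858)/680 = 0.00007084 A
|I_R11| = 0.00007084 A

Final answer: |I_R11| = 7.084e-05 A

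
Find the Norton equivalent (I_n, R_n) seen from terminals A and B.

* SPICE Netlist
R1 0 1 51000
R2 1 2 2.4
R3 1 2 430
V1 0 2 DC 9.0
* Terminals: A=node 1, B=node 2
Find the Thévenin equivalent first; then I_n = V_th/R_th and R_n = R_th.
Step 1 — V_th is the open-circuit voltage V_A - V_B (nothing connected across the terminals).
Nodal analysis, taking node 2 as the 0 V reference.
Source V1 fixes V_0 = 9 V.
KCL at each unknown node (sum of currents leaving = 0; resistances in Ω):
  Node 1: (V_1 - 9)/51000 + (V_1 - 0)/2.4 + (V_1 - 0)/430 = 0
Collecting terms: 0.419 × V_1 = 0.0001765  =>  V_1 = 0.0004212 V
V_th = V_1 - V_2 = 0.0004212 - 0 = 0.0004212 V
Step 2 — R_th: zero the source — replace V1 by a short circuit (node 2 merges into node 0) — and find the resistance seen between A (node 1) and B (node 0).
Reduce the network between node 1 (A) and node 0 (B) by series/parallel combination:
  Rp1 = R1 ‖ R2 ‖ R3 (parallel, all between nodes 0 and 1) = 1/(1/51000 + 1/2.4 + 1/430) = 2.387 Ω
R_th = 2.387 Ω
I_n = V_th/R_th = 0.0004212/2.387 = 0.0001765 A, and R_n = R_th = 2.387 Ω

Final answer: I_n = 0.0001765 A, R_n = 2.387 Ω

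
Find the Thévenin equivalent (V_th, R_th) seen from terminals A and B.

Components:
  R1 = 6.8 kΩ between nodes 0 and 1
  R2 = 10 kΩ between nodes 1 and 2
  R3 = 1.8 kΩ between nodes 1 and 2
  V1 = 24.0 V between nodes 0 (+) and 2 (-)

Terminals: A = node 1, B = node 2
Step 1 — V_th is the open-circuit voltage V_A - V_B (nothing connected across the terminals).
Nodal analysis, taking node 2 as the 0 V reference.
Source V1 fixes V_0 = 24 V.
KCL at each unknown node (sum of currents leaving = 0; resistances in Ω):
  Node 1: (V_1 - 24)/6800 + (V_1 - 0)/10000 + (V_1 - 0)/1800 = 0
Collecting terms: 0.0008026 × V_1 = 0.003529  =>  V_1 = 4.397 V
V_th = V_1 - V_2 = 4.397 - 0 = 4.397 V
Step 2 — R_th: zero the source — replace V1 by a short circuit (node 2 merges into node 0) — and find the resistance seen between A (node 1) and B (node 0).
Reduce the network between node 1 (A) and node 0 (B) by series/parallel combination:
  Rp1 = R1 ‖ R2 ‖ R3 (parallel, all between nodes 0 and 1) = 1/(1/6800 + 1/10000 + 1/1800) = 1246 Ω
R_th = 1.246 kΩ

Final answer: V_th = 4.397 V, R_th = 1.246 kΩ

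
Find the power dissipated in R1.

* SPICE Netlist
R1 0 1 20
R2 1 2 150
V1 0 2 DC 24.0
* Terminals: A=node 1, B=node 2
Nodal analysis, taking node 2 as the 0 V reference.
Source V1 fixes V_0 = 24 V.
KCL at each unknown node (sum of currents leaving = 0; resistances in Ω):
  Node 1: (V_1 - 24)/20 + (V_1 - 0)/150 = 0
Collecting terms: 0.05667 × V_1 = 1.2  =>  V_1 = 21.18 V
I_R1 = (V_0 - V_1)/R1 = (24 - 21.18)/20 = 0.1412 A
P_R1 = I_R1² × R1 = (0.1412)² × 20 = 0.3986 W

Final answer: 0.3986 W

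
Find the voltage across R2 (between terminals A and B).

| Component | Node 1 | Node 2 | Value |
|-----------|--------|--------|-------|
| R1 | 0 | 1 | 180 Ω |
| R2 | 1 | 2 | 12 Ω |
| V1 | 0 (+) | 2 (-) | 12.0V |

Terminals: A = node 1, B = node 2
R1 and R2 are in series across V1 (node 0 → node 1 → node 2), and the output A–B is taken across R2, so this is a voltage divider.
Series current: I = V1/(R1 + R2) = 12/(180 + 12) = 12/192 = 0.0625 A
V_R2 = I × R2 = V1 × R2/(R1 + R2) = 12 × 12/192 = 0.75 V

Final answer: 0.75 V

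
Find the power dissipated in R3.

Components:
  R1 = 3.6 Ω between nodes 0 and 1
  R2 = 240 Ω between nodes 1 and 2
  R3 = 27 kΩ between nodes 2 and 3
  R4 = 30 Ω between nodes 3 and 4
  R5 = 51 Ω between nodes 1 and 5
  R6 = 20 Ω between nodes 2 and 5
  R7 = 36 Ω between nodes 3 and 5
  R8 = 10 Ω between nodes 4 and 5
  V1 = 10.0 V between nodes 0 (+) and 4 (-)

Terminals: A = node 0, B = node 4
Nodal analysis, taking node 4 as the 0 V reference.
Source V1 fixes V_0 = 10 V.
KCL at each unknown node (sum of currents leaving = 0; resistances in Ω):
  Node 1: (V_1 - 10)/3.6 + (V_1 - V_2)/240 + (V_1 - V_5)/51 = 0
  Node 2: (V_2 - V_1)/240 + (V_2 - V_3)/27000 + (V_2 - V_5)/20 = 0
  Node 3: (V_3 - V_2)/27000 + (V_3 - 0)/30 + (V_3 - V_5)/36 = 0
  Node 5: (V_5 - V_1)/51 + (V_5 - V_2)/20 + (V_5 - V_3)/36 + (V_5 - 0)/10 = 0
Collecting terms (coefficients in siemens):
  0.3016·V_1 - 0.004167·V_2 - 0.01961·V_5 = 2.778
  0.0542·V_2 - 0.004167·V_1 - 0.00003704·V_3 - 0.05·V_5 = 0
  0.06115·V_3 - 0.00003704·V_2 - 0.02778·V_5 = 0
  0.1974·V_5 - 0.01961·V_1 - 0.05·V_2 - 0.02778·V_3 = 0
Solving these 4 simultaneous equations (Gaussian elimination) gives:
  V_1 = 9.344 V, V_2 = 2.177 V, V_3 = 0.7195 V, V_5 = 1.581 V
I_R3 = (V_2 - V_3)/R3 = (2.177 - 0.7195)/27000 = 0.00005399 A
P_R3 = I_R3² × R3 = (0.00005399)² × 27000 = 0.0000787 W

Final answer: 7.87e-05 W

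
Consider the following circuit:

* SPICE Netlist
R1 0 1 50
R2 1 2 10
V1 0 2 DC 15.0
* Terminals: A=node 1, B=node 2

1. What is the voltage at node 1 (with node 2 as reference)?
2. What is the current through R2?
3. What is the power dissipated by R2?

Nodal analysis, taking node 2 as the 0 V reference.
Source V1 fixes V_0 = 15 V.
KCL at each unknown node (sum of currents leaving = 0; resistances in Ω):
  Node 1: (V_1 - 15)/50 + (V_1 - 0)/10 = 0
Collecting terms: 0.12 × V_1 = 0.3  =>  V_1 = 2.5 V
Part 1:
  Read off the nodal solution: V_1 = 2.5 V
Part 2:
  I_R2 = (V_1 - V_2)/R2 = (2.5 - 0)/10 = 0.25 A
  Magnitude: I_R2 = 0.25 A
Part 3:
  I_R2 = (V_1 - V_2)/R2 = (2.5 - 0)/10 = 0.25 A
  P_R2 = I_R2² × R2 = (0.25)² × 10 = 0.625 W

Final answers:
1. V_1 = 2.5 V
2. I_R2 = 0.25 A
3. P_R2 = 0.625 W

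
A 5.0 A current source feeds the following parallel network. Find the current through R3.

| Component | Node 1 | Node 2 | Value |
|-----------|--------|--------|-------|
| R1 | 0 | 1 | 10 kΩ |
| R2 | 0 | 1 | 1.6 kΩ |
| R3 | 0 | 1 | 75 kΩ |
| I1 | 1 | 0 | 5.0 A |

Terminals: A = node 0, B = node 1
All resistors sit directly between nodes 0 and 1, so they are in parallel and share one voltage V; the full source current 5 A splits among them.
1/R_par = 1/10000 + 1/1600 + 1/75000 = 0.0007383 S  =>  R_par = 1354 Ω
V = I × R_par = 5 × 1354 = 6772 V
I_R3 = V/R3 = 6772/75000 = 0.09029 A

Final answer: 0.09029 A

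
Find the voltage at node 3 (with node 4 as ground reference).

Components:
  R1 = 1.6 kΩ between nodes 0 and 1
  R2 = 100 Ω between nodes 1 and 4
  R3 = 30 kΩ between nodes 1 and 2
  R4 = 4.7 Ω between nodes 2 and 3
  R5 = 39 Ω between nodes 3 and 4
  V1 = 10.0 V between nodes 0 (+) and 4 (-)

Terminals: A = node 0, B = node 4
Nodal analysis, taking node 4 as the 0 V reference.
Source V1 fixes V_0 = 10 V.
KCL at each unknown node (sum of currents leaving = 0; resistances in Ω):
  Node 1: (V_1 - 10)/1600 + (V_1 - 0)/100 + (V_1 - V_2)/30000 = 0
  Node 2: (V_2 - V_1)/30000 + (V_2 - V_3)/4.7 = 0
  Node 3: (V_3 - V_2)/4.7 + (V_3 - 0)/39 = 0
Collecting terms (coefficients in siemens):
  0.01066·V_1 - 0.00003333·V_2 = 0.00625
  0.2128·V_2 - 0.00003333·V_1 - 0.2128·V_3 = 0
  0.2384·V_3 - 0.2128·V_2 = 0
Solving these 3 simultaneous equations (Gaussian elimination) gives:
  V_1 = 0.5864 V, V_2 = 0.0008529 V, V_3 = 0.0007612 V
The requested potential is V_3 = 0.0007612 V.

Final answer: V_3 = 0.0007612 V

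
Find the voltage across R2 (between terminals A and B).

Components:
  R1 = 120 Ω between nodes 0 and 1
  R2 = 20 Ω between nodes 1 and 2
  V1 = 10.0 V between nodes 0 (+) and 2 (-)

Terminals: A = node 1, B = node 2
R1 and R2 are in series across V1 (node 0 → node 1 → node 2), and the output A–B is taken across R2, so this is a voltage divider.
Series current: I = V1/(R1 + R2) = 10/(120 + 20) = 10/140 = 0.07143 A
V_R2 = I × R2 = V1 × R2/(R1 + R2) = 10 × 20/140 = 1.429 V

Final answer: 1.429 V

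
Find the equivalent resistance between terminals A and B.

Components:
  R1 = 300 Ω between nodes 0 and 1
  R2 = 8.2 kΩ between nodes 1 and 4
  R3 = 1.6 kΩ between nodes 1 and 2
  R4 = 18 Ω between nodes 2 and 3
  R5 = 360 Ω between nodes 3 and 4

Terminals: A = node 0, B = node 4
Reduce the network between node 0 (A) and node 4 (B) by series/parallel combination:
  Rs1 = R3 + R4 (series, joined only at node 2) = 1600 + 18 = 1618 Ω
  Rs2 = R5 + Rs1 (series, joined only at node 3) = 360 + 1618 = 1978 Ω
  Rp1 = R2 ‖ Rs2 (parallel, both between nodes 1 and 4) = 1/(1/8200 + 1/1978) = 1594 Ω
  Rs3 = R1 + Rp1 (series, joined only at node 1) = 300 + 1594 = 1894 Ω
R_eq = 1.894 kΩ

Final answer: 1.894 kΩ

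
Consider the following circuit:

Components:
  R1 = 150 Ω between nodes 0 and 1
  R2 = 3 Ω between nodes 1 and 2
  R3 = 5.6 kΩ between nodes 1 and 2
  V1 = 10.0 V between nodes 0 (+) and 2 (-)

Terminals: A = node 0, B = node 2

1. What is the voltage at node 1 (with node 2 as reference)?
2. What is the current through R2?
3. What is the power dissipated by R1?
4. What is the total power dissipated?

Nodal analysis, taking node 2 as the 0 V reference.
Source V1 fixes V_0 = 10 V.
KCL at each unknown node (sum of currents leaving = 0; resistances in Ω):
  Node 1: (V_1 - 10)/150 + (V_1 - 0)/3 + (V_1 - 0)/5600 = 0
Collecting terms: 0.3402 × V_1 = 0.06667  =>  V_1 = 0.196 V
Part 1:
  Read off the nodal solution: V_1 = 0.196 V
Part 2:
  I_R2 = (V_1 - V_2)/R2 = (0.196 - 0)/3 = 0.06533 A
  Magnitude: I_R2 = 0.06533 A
Part 3:
  I_R1 = (V_0 - V_1)/R1 = (10 - 0.196)/150 = 0.06536 A
  P_R1 = I_R1² × R1 = (0.06536)² × 150 = 0.6408 W
Part 4:
  Power in each resistor, P = (ΔV)²/R:
    P_R1 = (10 - 0.196)²/150 = 0.6408 W
    P_R2 = (0.196 - 0)²/3 = 0.0128 W
    P_R3 = (0.196 - 0)²/5600 = 0.000006858 W
  P_total = P_R1 + P_R2 + P_R3 = 0.6536 W

Final answers:
1. V_1 = 0.196 V
2. I_R2 = 0.06533 A
3. P_R1 = 0.6408 W
4. P_total = 0.6536 W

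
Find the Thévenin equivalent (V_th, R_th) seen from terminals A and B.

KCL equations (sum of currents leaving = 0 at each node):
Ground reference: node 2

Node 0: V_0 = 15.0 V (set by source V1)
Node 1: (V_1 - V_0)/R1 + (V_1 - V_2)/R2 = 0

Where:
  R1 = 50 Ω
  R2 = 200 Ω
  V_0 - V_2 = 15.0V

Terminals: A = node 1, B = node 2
Step 1 — V_th is the open-circuit voltage V_A - V_B (nothing connected across the terminals).
Nodal analysis, taking node 2 as the 0 V reference.
Source V1 fixes V_0 = 15 V.
KCL at each unknown node (sum of currents leaving = 0; resistances in Ω):
  Node 1: (V_1 - 15)/50 + (V_1 - 0)/200 = 0
Collecting terms: 0.025 × V_1 = 0.3  =>  V_1 = 12 V
V_th = V_1 - V_2 = 12 - 0 = 12 V
Step 2 — R_th: zero the source — replace V1 by a short circuit (node 2 merges into node 0) — and find the resistance seen between A (node 1) and B (node 0).
Reduce the network between node 1 (A) and node 0 (B) by series/parallel combination:
  Rp1 = R1 ‖ R2 (parallel, both between nodes 0 and 1) = 1/(1/50 + 1/200) = 40 Ω
R_th = 40 Ω

Final answer: V_th = 12 V, R_th = 40 Ω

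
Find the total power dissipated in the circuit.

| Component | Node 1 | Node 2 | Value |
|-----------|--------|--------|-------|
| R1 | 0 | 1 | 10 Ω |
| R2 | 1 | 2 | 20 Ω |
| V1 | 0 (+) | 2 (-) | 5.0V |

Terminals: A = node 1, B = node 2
Nodal analysis, taking node 2 as the 0 V reference.
Source V1 fixes V_0 = 5 V.
KCL at each unknown node (sum of currents leaving = 0; resistances in Ω):
  Node 1: (V_1 - 5)/10 + (V_1 - 0)/20 = 0
Collecting terms: 0.15 × V_1 = 0.5  =>  V_1 = 3.333 V
Power in each resistor, P = (ΔV)²/R:
  P_R1 = (5 - 3.333)²/10 = 0.2778 W
  P_R2 = (3.333 - 0)²/20 = 0.5556 W
P_total = P_R1 + P_R2 = 0.8333 W

Final answer: 0.8333 W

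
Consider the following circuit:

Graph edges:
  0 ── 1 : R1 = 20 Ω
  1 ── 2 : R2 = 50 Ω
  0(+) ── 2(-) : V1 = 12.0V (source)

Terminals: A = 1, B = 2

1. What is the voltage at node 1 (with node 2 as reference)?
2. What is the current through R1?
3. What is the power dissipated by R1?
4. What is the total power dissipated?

Nodal analysis, taking node 2 as the 0 V reference.
Source V1 fixes V_0 = 12 V.
KCL at each unknown node (sum of currents leaving = 0; resistances in Ω):
  Node 1: (V_1 - 12)/20 + (V_1 - 0)/50 = 0
Collecting terms: 0.07 × V_1 = 0.6  =>  V_1 = 8.571 V
Part 1:
  Read off the nodal solution: V_1 = 8.571 V
Part 2:
  I_R1 = (V_0 - V_1)/R1 = (12 - 8.571)/20 = 0.1714 A
  Magnitude: I_R1 = 0.1714 A
Part 3:
  I_R1 = (V_0 - V_1)/R1 = (12 - 8.571)/20 = 0.1714 A
  P_R1 = I_R1² × R1 = (0.1714)² × 20 = 0.5878 W
Part 4:
  Power in each resistor, P = (ΔV)²/R:
    P_R1 = (12 - 8.571)²/20 = 0.5878 W
    P_R2 = (8.571 - 0)²/50 = 1.469 W
  P_total = P_R1 + P_R2 = 2.057 W

Final answers:
1. V_1 = 8.571 V
2. I_R1 = 0.1714 A
3. P_R1 = 0.5878 W
4. P_total = 2.057 W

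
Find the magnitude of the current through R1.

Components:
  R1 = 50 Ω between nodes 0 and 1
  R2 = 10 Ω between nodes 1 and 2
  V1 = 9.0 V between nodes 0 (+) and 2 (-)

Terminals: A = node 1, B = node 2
Nodal analysis, taking node 2 as the 0 V reference.
Source V1 fixes V_0 = 9 V.
KCL at each unknown node (sum of currents leaving = 0; resistances in Ω):
  Node 1: (V_1 - 9)/50 + (V_1 - 0)/10 = 0
Collecting terms: 0.12 × V_1 = 0.18  =>  V_1 = 1.5 V
I_R1 = (V_0 - V_1)/R1 = (9 - 1.5)/50 = 0.15 A
|I_R1| = 0.15 A

Final answer: |I_R1| = 0.15 A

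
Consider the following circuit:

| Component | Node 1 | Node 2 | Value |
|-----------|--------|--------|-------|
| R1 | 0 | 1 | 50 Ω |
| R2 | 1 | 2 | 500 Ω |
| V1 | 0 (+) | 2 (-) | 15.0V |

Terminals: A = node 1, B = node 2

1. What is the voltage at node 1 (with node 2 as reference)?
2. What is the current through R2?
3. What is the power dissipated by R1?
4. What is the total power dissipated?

Nodal analysis, taking node 2 as the 0 V reference.
Source V1 fixes V_0 = 15 V.
KCL at each unknown node (sum of currents leaving = 0; resistances in Ω):
  Node 1: (V_1 - 15)/50 + (V_1 - 0)/500 = 0
Collecting terms: 0.022 × V_1 = 0.3  =>  V_1 = 13.64 V
Part 1:
  Read off the nodal solution: V_1 = 13.64 V
Part 2:
  I_R2 = (V_1 - V_2)/R2 = (13.64 - 0)/500 = 0.02727 A
  Magnitude: I_R2 = 0.02727 A
Part 3:
  I_R1 = (V_0 - V_1)/R1 = (15 - 13.64)/50 = 0.02727 A
  P_R1 = I_R1² × R1 = (0.02727)² × 50 = 0.03719 W
Part 4:
  Power in each resistor, P = (ΔV)²/R:
    P_R1 = (15 - 13.64)²/50 = 0.03719 W
    P_R2 = (13.64 - 0)²/500 = 0.3719 W
  P_total = P_R1 + P_R2 = 0.4091 W

Final answers:
1. V_1 = 13.64 V
2. I_R2 = 0.02727 A
3. P_R1 = 0.03719 W
4. P_total = 0.4091 W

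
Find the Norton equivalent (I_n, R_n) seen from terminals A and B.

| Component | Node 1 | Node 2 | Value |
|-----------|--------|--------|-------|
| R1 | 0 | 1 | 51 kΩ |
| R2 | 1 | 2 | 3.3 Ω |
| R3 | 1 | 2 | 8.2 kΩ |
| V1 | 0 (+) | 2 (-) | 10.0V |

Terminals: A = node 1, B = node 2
Find the Thévenin equivalent first; then I_n = V_th/R_th and R_n = R_th.
Step 1 — V_th is the open-circuit voltage V_A - V_B (nothing connected across the terminals).
Nodal analysis, taking node 2 as the 0 V reference.
Source V1 fixes V_0 = 10 V.
KCL at each unknown node (sum of currents leaving = 0; resistances in Ω):
  Node 1: (V_1 - 10)/51000 + (V_1 - 0)/3.3 + (V_1 - 0)/8200 = 0
Collecting terms: 0.3032 × V_1 = 0.0001961  =>  V_1 = 0.0006468 V
V_th = V_1 - V_2 = 0.0006468 - 0 = 0.0006468 V
Step 2 — R_th: zero the source — replace V1 by a short circuit (node 2 merges into node 0) — and find the resistance seen between A (node 1) and B (node 0).
Reduce the network between node 1 (A) and node 0 (B) by series/parallel combination:
  Rp1 = R1 ‖ R2 ‖ R3 (parallel, all between nodes 0 and 1) = 1/(1/51000 + 1/3.3 + 1/8200) = 3.298 Ω
R_th = 3.298 Ω
I_n = V_th/R_th = 0.0006468/3.298 = 0.0001961 A, and R_n = R_th = 3.298 Ω

Final answer: I_n = 0.0001961 A, R_n = 3.298 Ω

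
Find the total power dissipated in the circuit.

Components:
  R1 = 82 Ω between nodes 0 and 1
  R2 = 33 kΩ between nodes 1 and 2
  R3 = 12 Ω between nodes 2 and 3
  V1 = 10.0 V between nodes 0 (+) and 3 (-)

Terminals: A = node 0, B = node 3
Nodal analysis, taking node 3 as the 0 V reference.
Source V1 fixes V_0 = 10 V.
KCL at each unknown node (sum of currents leaving = 0; resistances in Ω):
  Node 1: (V_1 - 10)/82 + (V_1 - V_2)/33000 = 0
  Node 2: (V_2 - V_1)/33000 + (V_2 - 0)/12 = 0
Collecting terms (coefficients in siemens):
  0.01223·V_1 - 0.0000303·V_2 = 0.122
  0.08336·V_2 - 0.0000303·V_1 = 0
Determinant D = (0.01223)(0.08336) - (-0.0000303)(-0.0000303) = 0.001019
V_1 = [(0.122)(0.08336) - (-0.0000303)(0)]/D = 9.975 V
V_2 = [(0.01223)(0) - (0.122)(-0.0000303)]/D = 0.003626 V
Power in each resistor, P = (ΔV)²/R:
  P_R1 = (10 - 9.975)²/82 = 0.000007487 W
  P_R2 = (9.975 - 0.003626)²/33000 = 0.003013 W
  P_R3 = (0.003626 - 0)²/12 = 0.000001096 W
P_total = P_R1 + P_R2 + P_R3 = 0.003022 W

Final answer: 0.003022 W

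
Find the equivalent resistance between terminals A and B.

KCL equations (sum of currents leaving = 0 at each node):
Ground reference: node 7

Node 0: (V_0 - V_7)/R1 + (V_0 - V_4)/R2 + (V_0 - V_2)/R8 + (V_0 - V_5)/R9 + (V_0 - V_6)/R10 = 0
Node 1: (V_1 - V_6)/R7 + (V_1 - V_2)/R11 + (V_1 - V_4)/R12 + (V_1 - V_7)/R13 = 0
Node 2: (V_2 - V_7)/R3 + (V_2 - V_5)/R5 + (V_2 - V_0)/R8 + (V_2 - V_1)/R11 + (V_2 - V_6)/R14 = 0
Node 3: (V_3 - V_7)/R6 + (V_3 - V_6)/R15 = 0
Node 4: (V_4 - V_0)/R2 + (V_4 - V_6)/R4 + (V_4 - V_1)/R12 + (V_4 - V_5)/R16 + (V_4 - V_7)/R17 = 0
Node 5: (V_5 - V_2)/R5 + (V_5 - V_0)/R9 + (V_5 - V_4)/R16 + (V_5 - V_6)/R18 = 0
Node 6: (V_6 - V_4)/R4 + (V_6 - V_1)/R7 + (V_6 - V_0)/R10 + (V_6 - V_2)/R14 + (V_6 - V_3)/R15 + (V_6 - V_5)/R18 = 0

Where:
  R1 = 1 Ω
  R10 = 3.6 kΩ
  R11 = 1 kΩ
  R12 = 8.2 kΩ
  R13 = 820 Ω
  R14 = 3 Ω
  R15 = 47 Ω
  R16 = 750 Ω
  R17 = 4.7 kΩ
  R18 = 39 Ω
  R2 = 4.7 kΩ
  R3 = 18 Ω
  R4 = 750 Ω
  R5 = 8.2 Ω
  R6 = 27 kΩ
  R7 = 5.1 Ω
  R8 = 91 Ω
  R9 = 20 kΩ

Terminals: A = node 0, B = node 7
The network is not a plain series/parallel combination. Inject a 1 A test current into terminal A (node 0) and return it from terminal B (node 7); then R_eq = V_A / (1 A).
Nodal analysis, taking node 7 as the 0 V reference.
Current source I_test pushes 1 A into node 0 and draws it out of node 7.
KCL at each unknown node (sum of currents leaving = 0; resistances in Ω):
  Node 0: (V_0 - 0)/1 + (V_0 - V_4)/4700 + (V_0 - V_2)/91 + (V_0 - V_5)/20000 + (V_0 - V_6)/3600 - 1 = 0
  Node 1: (V_1 - V_6)/5.1 + (V_1 - V_2)/1000 + (V_1 - V_4)/8200 + (V_1 - 0)/820 = 0
  Node 2: (V_2 - V_0)/91 + (V_2 - V_1)/1000 + (V_2 - 0)/18 + (V_2 - V_5)/8.2 + (V_2 - V_6)/3 = 0
  Node 3: (V_3 - 0)/27000 + (V_3 - V_6)/47 = 0
  Node 4: (V_4 - V_0)/4700 + (V_4 - V_1)/8200 + (V_4 - V_6)/750 + (V_4 - V_5)/750 + (V_4 - 0)/4700 = 0
  Node 5: (V_5 - V_0)/20000 + (V_5 - V_2)/8.2 + (V_5 - V_4)/750 + (V_5 - V_6)/39 = 0
  Node 6: (V_6 - V_0)/3600 + (V_6 - V_1)/5.1 + (V_6 - V_2)/3 + (V_6 - V_3)/47 + (V_6 - V_4)/750 + (V_6 - V_5)/39 = 0
Collecting terms (coefficients in siemens):
  1.012·V_0 - 0.01099·V_2 - 0.0002128·V_4 - 0.00005·V_5 - 0.0002778·V_6 = 1
  0.1984·V_1 - 0.001·V_2 - 0.000122·V_4 - 0.1961·V_6 = 0
  0.5228·V_2 - 0.01099·V_0 - 0.001·V_1 - 0.122·V_5 - 0.3333·V_6 = 0
  0.02131·V_3 - 0.02128·V_6 = 0
  0.003214·V_4 - 0.0002128·V_0 - 0.000122·V_1 - 0.001333·V_5 - 0.001333·V_6 = 0
  0.149·V_5 - 0.00005·V_0 - 0.122·V_2 - 0.001333·V_4 - 0.02564·V_6 = 0
  0.5779·V_6 - 0.0002778·V_0 - 0.1961·V_1 - 0.3333·V_2 - 0.02128·V_3 - 0.001333·V_4 - 0.02564·V_5 = 0
Solving these 7 simultaneous equations (Gaussian elimination) gives:
  V_0 = 0.9905 V, V_1 = 0.1656 V, V_2 = 0.1663 V, V_3 = 0.1663 V
  V_4 = 0.2103 V, V_5 = 0.167 V, V_6 = 0.1666 V
R_eq = V_0 / 1 A = 0.9905 Ω

Final answer: 0.9905 Ω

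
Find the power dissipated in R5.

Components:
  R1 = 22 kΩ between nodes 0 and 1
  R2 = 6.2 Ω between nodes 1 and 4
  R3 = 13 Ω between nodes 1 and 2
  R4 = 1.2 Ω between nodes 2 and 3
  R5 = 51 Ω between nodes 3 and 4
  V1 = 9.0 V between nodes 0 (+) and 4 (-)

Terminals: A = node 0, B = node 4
Nodal analysis, taking node 4 as the 0 V reference.
Source V1 fixes V_0 = 9 V.
KCL at each unknown node (sum of currents leaving = 0; resistances in Ω):
  Node 1: (V_1 - 9)/22000 + (V_1 - 0)/6.2 + (V_1 - V_2)/13 = 0
  Node 2: (V_2 - V_1)/13 + (V_2 - V_3)/1.2 = 0
  Node 3: (V_3 - V_2)/1.2 + (V_3 - 0)/51 = 0
Collecting terms (coefficients in siemens):
  0.2383·V_1 - 0.07692·V_2 = 0.0004091
  0.9103·V_2 - 0.07692·V_1 - 0.8333·V_3 = 0
  0.8529·V_3 - 0.8333·V_2 = 0
Solving these 3 simultaneous equations (Gaussian elimination) gives:
  V_1 = 0.002316 V, V_2 = 0.001854 V, V_3 = 0.001811 V
I_R5 = (V_3 - V_4)/R5 = (0.001811 - 0)/51 = 0.00003551 A
P_R5 = I_R5² × R5 = (0.00003551)² × 51 = 0.00000006432 W

Final answer: 6.432e-08 W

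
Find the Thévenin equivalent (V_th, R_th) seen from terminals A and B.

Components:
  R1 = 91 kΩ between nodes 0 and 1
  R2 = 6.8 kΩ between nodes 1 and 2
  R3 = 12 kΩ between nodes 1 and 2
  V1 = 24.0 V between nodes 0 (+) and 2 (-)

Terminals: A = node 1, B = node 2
Step 1 — V_th is the open-circuit voltage V_A - V_B (nothing connected across the terminals).
Nodal analysis, taking node 2 as the 0 V reference.
Source V1 fixes V_0 = 24 V.
KCL at each unknown node (sum of currents leaving = 0; resistances in Ω):
  Node 1: (V_1 - 24)/91000 + (V_1 - 0)/6800 + (V_1 - 0)/12000 = 0
Collecting terms: 0.0002414 × V_1 = 0.0002637  =>  V_1 = 1.093 V
V_th = V_1 - V_2 = 1.093 - 0 = 1.093 V
Step 2 — R_th: zero the source — replace V1 by a short circuit (node 2 merges into node 0) — and find the resistance seen between A (node 1) and B (node 0).
Reduce the network between node 1 (A) and node 0 (B) by series/parallel combination:
  Rp1 = R1 ‖ R2 ‖ R3 (parallel, all between nodes 0 and 1) = 1/(1/91000 + 1/6800 + 1/12000) = 4143 Ω
R_th = 4.143 kΩ

Final answer: V_th = 1.093 V, R_th = 4.143 kΩ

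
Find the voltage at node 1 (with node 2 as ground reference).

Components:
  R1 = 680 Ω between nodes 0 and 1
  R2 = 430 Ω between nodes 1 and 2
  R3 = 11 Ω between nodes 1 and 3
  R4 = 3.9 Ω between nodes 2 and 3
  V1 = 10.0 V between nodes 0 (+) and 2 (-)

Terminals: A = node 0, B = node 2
Nodal analysis, taking node 2 as the 0 V reference.
Source V1 fixes V_0 = 10 V.
KCL at each unknown node (sum of currents leaving = 0; resistances in Ω):
  Node 1: (V_1 - 10)/680 + (V_1 - 0)/430 + (V_1 - V_3)/11 = 0
  Node 3: (V_3 - V_1)/11 + (V_3 - 0)/3.9 = 0
Collecting terms (coefficients in siemens):
  0.09471·V_1 - 0.09091·V_3 = 0.01471
  0.3473·V_3 - 0.09091·V_1 = 0
Determinant D = (0.09471)(0.3473) - (-0.09091)(-0.09091) = 0.02463
V_1 = [(0.01471)(0.3473) - (-0.09091)(0)]/D = 0.2074 V
V_3 = [(0.09471)(0) - (0.01471)(-0.09091)]/D = 0.05428 V
The requested potential is V_1 = 0.2074 V.

Final answer: V_1 = 0.2074 V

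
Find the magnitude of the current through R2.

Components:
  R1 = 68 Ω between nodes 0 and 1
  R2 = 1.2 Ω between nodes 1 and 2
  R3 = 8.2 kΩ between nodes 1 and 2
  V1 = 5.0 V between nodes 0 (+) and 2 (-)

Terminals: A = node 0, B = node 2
Nodal analysis, taking node 2 as the 0 V reference.
Source V1 fixes V_0 = 5 V.
KCL at each unknown node (sum of currents leaving = 0; resistances in Ω):
  Node 1: (V_1 - 5)/68 + (V_1 - 0)/1.2 + (V_1 - 0)/8200 = 0
Collecting terms: 0.8482 × V_1 = 0.07353  =>  V_1 = 0.08669 V
I_R2 = (V_1 - V_2)/R2 = (0.08669 - 0)/1.2 = 0.07224 A
|I_R2| = 0.07224 A

Final answer: |I_R2| = 0.07224 A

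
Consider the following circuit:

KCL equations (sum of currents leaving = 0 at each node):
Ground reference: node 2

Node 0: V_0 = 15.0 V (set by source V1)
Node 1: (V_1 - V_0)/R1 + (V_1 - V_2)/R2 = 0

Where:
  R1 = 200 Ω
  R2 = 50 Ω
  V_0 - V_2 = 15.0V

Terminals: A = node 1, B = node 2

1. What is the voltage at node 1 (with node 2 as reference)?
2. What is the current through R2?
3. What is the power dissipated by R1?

Nodal analysis, taking node 2 as the 0 V reference.
Source V1 fixes V_0 = 15 V.
KCL at each unknown node (sum of currents leaving = 0; resistances in Ω):
  Node 1: (V_1 - 15)/200 + (V_1 - 0)/50 = 0
Collecting terms: 0.025 × V_1 = 0.075  =>  V_1 = 3 V
Part 1:
  Read off the nodal solution: V_1 = 3 V
Part 2:
  I_R2 = (V_1 - V_2)/R2 = (3 - 0)/50 = 0.06 A
  Magnitude: I_R2 = 0.06 A
Part 3:
  I_R1 = (V_0 - V_1)/R1 = (15 - 3)/200 = 0.06 A
  P_R1 = I_R1² × R1 = (0.06)² × 200 = 0.72 W

Final answers:
1. V_1 = 3 V
2. I_R2 = 0.06 A
3. P_R1 = 0.72 W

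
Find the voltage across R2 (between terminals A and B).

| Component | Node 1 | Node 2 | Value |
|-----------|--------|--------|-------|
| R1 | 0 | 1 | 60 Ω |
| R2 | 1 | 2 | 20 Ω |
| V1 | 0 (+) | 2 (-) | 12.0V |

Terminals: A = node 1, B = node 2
R1 and R2 are in series across V1 (node 0 → node 1 → node 2), and the output A–B is taken across R2, so this is a voltage divider.
Series current: I = V1/(R1 + R2) = 12/(60 + 20) = 12/80 = 0.15 A
V_R2 = I × R2 = V1 × R2/(R1 + R2) = 12 × 20/80 = 3 V

Final answer: 3 V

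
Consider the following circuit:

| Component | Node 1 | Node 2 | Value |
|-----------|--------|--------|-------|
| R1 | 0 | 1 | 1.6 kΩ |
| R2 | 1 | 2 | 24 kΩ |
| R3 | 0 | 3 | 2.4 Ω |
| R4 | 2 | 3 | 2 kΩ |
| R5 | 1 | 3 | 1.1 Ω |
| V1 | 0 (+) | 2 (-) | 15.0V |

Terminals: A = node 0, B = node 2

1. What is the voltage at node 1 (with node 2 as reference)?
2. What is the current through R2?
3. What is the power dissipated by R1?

Nodal analysis, taking node 2 as the 0 V reference.
Source V1 fixes V_0 = 15 V.
KCL at each unknown node (sum of currents leaving = 0; resistances in Ω):
  Node 1: (V_1 - 15)/1600 + (V_1 - 0)/24000 + (V_1 - V_3)/1.1 = 0
  Node 3: (V_3 - 15)/2.4 + (V_3 - 0)/2000 + (V_3 - V_1)/1.1 = 0
Collecting terms (coefficients in siemens):
  0.9098·V_1 - 0.9091·V_3 = 0.009375
  1.326·V_3 - 0.9091·V_1 = 6.25
Determinant D = (0.9098)(1.326) - (-0.9091)(-0.9091) = 0.3801
V_1 = [(0.009375)(1.326) - (-0.9091)(6.25)]/D = 14.98 V
V_3 = [(0.9098)(6.25) - (0.009375)(-0.9091)]/D = 14.98 V
Part 1:
  Read off the nodal solution: V_1 = 14.98 V
Part 2:
  I_R2 = (V_1 - V_2)/R2 = (14.98 - 0)/24000 = 0.0006242 A
  Magnitude: I_R2 = 0.0006242 A
Part 3:
  I_R1 = (V_0 - V_1)/R1 = (15 - 14.98)/1600 = 0.00001257 A
  P_R1 = I_R1² × R1 = (0.00001257)² × 1600 = 0.0000002529 W

Final answers:
1. V_1 = 14.98 V
2. I_R2 = 0.0006242 A
3. P_R1 = 2.529e-07 W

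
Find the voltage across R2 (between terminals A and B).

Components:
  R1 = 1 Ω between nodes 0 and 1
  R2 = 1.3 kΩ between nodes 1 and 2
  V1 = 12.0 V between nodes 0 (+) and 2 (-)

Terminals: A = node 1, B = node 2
R1 and R2 are in series across V1 (node 0 → node 1 → node 2), and the output A–B is taken across R2, so this is a voltage divider.
Series current: I = V1/(R1 + R2) = 12/(1 + 1300) = 12/1301 = 0.009224 A
V_R2 = I × R2 = V1 × R2/(R1 + R2) = 12 × 1300/1301 = 11.99 V

Final answer: 11.99 V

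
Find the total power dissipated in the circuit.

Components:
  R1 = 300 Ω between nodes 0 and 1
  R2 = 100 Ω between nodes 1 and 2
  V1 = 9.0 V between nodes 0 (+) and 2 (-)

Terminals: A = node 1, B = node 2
Nodal analysis, taking node 2 as the 0 V reference.
Source V1 fixes V_0 = 9 V.
KCL at each unknown node (sum of currents leaving = 0; resistances in Ω):
  Node 1: (V_1 - 9)/300 + (V_1 - 0)/100 = 0
Collecting terms: 0.01333 × V_1 = 0.03  =>  V_1 = 2.25 V
Power in each resistor, P = (ΔV)²/R:
  P_R1 = (9 - 2.25)²/300 = 0.1519 W
  P_R2 = (2.25 - 0)²/100 = 0.05063 W
P_total = P_R1 + P_R2 = 0.2025 W

Final answer: 0.2025 W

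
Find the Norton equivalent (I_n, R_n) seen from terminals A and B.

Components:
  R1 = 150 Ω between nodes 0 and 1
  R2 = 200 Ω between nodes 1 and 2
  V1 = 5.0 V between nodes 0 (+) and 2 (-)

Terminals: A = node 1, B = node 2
Find the Thévenin equivalent first; then I_n = V_th/R_th and R_n = R_th.
Step 1 — V_th is the open-circuit voltage V_A - V_B (nothing connected across the terminals).
Nodal analysis, taking node 2 as the 0 V reference.
Source V1 fixes V_0 = 5 V.
KCL at each unknown node (sum of currents leaving = 0; resistances in Ω):
  Node 1: (V_1 - 5)/150 + (V_1 - 0)/200 = 0
Collecting terms: 0.01167 × V_1 = 0.03333  =>  V_1 = 2.857 V
V_th = V_1 - V_2 = 2.857 - 0 = 2.857 V
Step 2 — R_th: zero the source — replace V1 by a short circuit (node 2 merges into node 0) — and find the resistance seen between A (node 1) and B (node 0).
Reduce the network between node 1 (A) and node 0 (B) by series/parallel combination:
  Rp1 = R1 ‖ R2 (parallel, both between nodes 0 and 1) = 1/(1/150 + 1/200) = 85.71 Ω
R_th = 85.71 Ω
I_n = V_th/R_th = 2.857/85.71 = 0.03333 A, and R_n = R_th = 85.71 Ω

Final answer: I_n = 0.03333 A, R_n = 85.71 Ω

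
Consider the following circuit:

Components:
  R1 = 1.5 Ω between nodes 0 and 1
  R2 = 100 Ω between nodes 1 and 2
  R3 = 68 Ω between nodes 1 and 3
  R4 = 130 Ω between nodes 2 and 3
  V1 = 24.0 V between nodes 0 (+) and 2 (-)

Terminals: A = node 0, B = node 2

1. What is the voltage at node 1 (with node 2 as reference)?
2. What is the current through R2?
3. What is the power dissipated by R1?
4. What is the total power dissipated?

Nodal analysis, taking node 2 as the 0 V reference.
Source V1 fixes V_0 = 24 V.
KCL at each unknown node (sum of currents leaving = 0; resistances in Ω):
  Node 1: (V_1 - 24)/1.5 + (V_1 - 0)/100 + (V_1 - V_3)/68 = 0
  Node 3: (V_3 - V_1)/68 + (V_3 - 0)/130 = 0
Collecting terms (coefficients in siemens):
  0.6914·V_1 - 0.01471·V_3 = 16
  0.0224·V_3 - 0.01471·V_1 = 0
Determinant D = (0.6914)(0.0224) - (-0.01471)(-0.01471) = 0.01527
V_1 = [(16)(0.0224) - (-0.01471)(0)]/D = 23.47 V
V_3 = [(0.6914)(0) - (16)(-0.01471)]/D = 15.41 V
Part 1:
  Read off the nodal solution: V_1 = 23.47 V
Part 2:
  I_R2 = (V_1 - V_2)/R2 = (23.47 - 0)/100 = 0.2347 A
  Magnitude: I_R2 = 0.2347 A
Part 3:
  I_R1 = (V_0 - V_1)/R1 = (24 - 23.47)/1.5 = 0.3532 A
  P_R1 = I_R1² × R1 = (0.3532)² × 1.5 = 0.1872 W
Part 4:
  Power in each resistor, P = (ΔV)²/R:
    P_R1 = (24 - 23.47)²/1.5 = 0.1872 W
    P_R2 = (23.47 - 0)²/100 = 5.508 W
    P_R3 = (23.47 - 15.41)²/68 = 0.9555 W
    P_R4 = (0 - 15.41)²/130 = 1.827 W
  P_total = P_R1 + P_R2 + P_R3 + P_R4 = 8.478 W

Final answers:
1. V_1 = 23.47 V
2. I_R2 = 0.2347 A
3. P_R1 = 0.1872 W
4. P_total = 8.478 W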